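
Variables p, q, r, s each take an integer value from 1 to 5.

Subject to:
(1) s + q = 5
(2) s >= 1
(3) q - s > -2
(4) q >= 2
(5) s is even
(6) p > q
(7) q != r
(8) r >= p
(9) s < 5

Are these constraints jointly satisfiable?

One satisfying assignment is p = 5, q = 3, r = 5, s = 2.
For the less obvious constraints — constraint 1: s + q = 5; constraint 3: q - s = 1 — and the others hold by inspection.

Satisfiable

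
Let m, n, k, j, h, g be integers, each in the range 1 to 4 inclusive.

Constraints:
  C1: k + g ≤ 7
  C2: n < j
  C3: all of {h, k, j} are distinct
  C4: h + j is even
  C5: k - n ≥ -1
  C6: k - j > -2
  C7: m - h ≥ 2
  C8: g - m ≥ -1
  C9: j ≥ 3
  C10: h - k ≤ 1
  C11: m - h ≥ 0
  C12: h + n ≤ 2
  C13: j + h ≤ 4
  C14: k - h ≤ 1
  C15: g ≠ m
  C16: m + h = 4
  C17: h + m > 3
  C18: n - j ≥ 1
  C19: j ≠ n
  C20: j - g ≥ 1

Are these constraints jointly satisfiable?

Unsatisfiable

Constraints 5, 7, 8, 14, 18, and 20 give h − k ≥ -1, k − n ≥ -1, n − j ≥ 1, j − g ≥ 1, g − m ≥ -1, m − h ≥ 2.
Adding all 6 inequalities: the left sides telescope to 0, and the right sides sum to (-1) + (-1) + 1 + 1 + (-1) + 2 = 1. So 0 ≥ 1, which is false.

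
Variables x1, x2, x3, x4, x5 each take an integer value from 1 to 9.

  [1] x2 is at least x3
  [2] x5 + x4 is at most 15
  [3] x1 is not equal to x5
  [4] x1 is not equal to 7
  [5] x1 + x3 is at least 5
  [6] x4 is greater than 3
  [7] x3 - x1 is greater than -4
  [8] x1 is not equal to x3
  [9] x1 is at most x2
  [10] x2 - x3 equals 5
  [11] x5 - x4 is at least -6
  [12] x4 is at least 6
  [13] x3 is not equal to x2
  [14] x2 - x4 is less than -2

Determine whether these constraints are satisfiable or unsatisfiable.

Satisfiable

Take x1 = 4, x2 = 6, x3 = 1, x4 = 9, x5 = 5. Then constraint 2: x5 + x4 = 14; constraint 5: x1 + x3 = 5; constraint 7: x3 - x1 = -3, and every other listed constraint is also met.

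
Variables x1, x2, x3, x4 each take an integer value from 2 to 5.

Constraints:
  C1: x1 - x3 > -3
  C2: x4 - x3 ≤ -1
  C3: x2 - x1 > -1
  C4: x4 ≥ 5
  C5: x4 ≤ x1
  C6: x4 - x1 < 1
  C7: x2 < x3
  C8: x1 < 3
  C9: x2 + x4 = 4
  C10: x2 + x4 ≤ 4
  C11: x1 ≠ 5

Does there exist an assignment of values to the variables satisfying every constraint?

From constraints 4 and 5: x1 ≥ x4 and x4 ≥ 5, so x1 ≥ 5. From constraint 8: x1 ≤ 2. But 2 < 5, so no value of x1 works.

Unsatisfiable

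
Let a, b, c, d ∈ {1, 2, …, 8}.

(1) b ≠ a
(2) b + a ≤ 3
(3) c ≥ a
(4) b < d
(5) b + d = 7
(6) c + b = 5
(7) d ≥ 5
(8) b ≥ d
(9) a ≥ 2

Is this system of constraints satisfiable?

From constraints 3 and 9: c ≥ a ≥ 2. From constraints 7 and 8: b ≥ d ≥ 5. Hence c + b ≥ 7. But constraint 6 requires c + b = 5, and 5 < 7. Contradiction.

Unsatisfiable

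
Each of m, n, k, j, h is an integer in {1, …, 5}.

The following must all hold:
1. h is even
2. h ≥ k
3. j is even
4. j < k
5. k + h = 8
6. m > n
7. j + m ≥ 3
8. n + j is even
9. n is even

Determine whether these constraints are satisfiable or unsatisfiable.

Satisfiable

The assignment m = 4, n = 2, k = 4, j = 2, h = 4 works:
  constraint 1 holds since h = 4 is even.
  constraint 5 holds since k + h = 8.
  constraint 7 holds since j + m = 6.
The rest check out directly.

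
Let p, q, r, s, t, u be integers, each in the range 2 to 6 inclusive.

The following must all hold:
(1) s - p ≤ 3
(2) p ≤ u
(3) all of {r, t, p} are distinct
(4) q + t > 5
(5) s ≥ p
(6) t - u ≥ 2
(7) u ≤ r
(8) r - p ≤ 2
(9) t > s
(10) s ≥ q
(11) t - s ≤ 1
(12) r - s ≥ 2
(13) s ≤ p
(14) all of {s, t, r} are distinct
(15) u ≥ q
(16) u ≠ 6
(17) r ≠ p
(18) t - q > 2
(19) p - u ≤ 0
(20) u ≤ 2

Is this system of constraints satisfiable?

Unsatisfiable

Constraints 6, 8, 11, 12, and 19 give t − u ≥ 2, u − p ≥ 0, p − r ≥ -2, r − s ≥ 2, s − t ≥ -1.
Adding all 5 inequalities: the left sides telescope to 0, and the right sides sum to 2 + 0 + (-2) + 2 + (-1) = 1. So 0 ≥ 1, which is false.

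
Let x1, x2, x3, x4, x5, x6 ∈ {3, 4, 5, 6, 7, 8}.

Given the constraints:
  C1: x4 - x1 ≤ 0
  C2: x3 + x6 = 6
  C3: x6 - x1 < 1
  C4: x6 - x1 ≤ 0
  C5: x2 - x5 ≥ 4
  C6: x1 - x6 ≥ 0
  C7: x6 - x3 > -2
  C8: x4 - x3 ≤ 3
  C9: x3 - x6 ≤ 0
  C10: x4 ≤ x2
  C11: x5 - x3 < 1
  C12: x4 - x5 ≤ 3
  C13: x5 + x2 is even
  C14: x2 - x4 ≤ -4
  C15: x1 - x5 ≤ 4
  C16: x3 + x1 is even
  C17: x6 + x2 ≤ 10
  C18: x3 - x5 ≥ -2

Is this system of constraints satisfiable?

Unsatisfiable

Constraints 4, 5, 8, 9, 14, and 15 give x6 − x3 ≥ 0, x3 − x4 ≥ -3, x4 − x2 ≥ 4, x2 − x5 ≥ 4, x5 − x1 ≥ -4, x1 − x6 ≥ 0.
Adding all 6 inequalities: the left sides telescope to 0, and the right sides sum to 0 + (-3) + 4 + 4 + (-4) + 0 = 1. So 0 ≥ 1, which is false.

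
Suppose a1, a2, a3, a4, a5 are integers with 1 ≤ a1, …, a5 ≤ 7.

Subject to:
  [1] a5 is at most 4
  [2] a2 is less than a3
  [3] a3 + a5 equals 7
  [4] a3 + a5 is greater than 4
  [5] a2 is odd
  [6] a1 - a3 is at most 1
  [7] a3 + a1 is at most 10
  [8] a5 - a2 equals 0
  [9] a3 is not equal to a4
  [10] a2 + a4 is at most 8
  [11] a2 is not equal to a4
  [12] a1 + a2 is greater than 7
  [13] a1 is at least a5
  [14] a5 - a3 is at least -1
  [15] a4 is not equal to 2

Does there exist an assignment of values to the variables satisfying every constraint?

Try a1 = 5, a2 = 3, a3 = 4, a4 = 5, a5 = 3.
Check constraint 3: a3 + a5 = 7; constraint 4: a3 + a5 = 7; constraint 6: a1 - a3 = 1. The remaining constraints are straightforward to verify.

Satisfiable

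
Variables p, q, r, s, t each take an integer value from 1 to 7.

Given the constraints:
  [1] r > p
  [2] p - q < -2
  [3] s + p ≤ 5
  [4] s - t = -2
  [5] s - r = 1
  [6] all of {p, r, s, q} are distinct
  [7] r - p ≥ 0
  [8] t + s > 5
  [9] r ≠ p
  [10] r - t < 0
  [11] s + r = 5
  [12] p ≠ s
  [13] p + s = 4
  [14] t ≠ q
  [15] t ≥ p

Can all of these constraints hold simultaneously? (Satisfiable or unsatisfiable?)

Satisfiable

Take p = 1, q = 4, r = 2, s = 3, t = 5. Then constraint 2: p - q = -3; constraint 3: s + p = 4, and every other listed constraint is also met.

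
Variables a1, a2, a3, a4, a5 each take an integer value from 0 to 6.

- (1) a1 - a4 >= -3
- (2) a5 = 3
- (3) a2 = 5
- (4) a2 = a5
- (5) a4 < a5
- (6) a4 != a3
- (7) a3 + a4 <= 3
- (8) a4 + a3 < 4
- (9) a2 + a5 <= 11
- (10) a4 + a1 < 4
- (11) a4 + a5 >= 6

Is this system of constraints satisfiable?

Unsatisfiable

Constraint 3 fixes a2 = 5 and constraint 2 fixes a5 = 3, but constraint 4 requires a2 = a5. Since 5 ≠ 3, contradiction.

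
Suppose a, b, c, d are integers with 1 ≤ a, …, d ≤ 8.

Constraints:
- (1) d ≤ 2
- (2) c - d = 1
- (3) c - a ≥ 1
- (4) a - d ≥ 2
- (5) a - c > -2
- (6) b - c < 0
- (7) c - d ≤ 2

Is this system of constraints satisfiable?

Constraints 3, 4, and 7 give a − d ≥ 2, d − c ≥ -2, c − a ≥ 1.
Adding all 3 inequalities: the left sides telescope to 0, and the right sides sum to 2 + (-2) + 1 = 1. So 0 ≥ 1, which is false.

Unsatisfiable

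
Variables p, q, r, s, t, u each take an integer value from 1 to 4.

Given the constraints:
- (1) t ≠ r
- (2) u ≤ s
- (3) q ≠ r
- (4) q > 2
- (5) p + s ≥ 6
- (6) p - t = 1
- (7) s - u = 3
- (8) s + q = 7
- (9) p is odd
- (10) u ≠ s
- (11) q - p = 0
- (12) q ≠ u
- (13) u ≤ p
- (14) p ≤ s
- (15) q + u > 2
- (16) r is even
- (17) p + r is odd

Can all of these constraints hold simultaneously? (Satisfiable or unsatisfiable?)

Satisfiable

Setting (p, q, r, s, t, u) = (3, 3, 4, 4, 2, 1) satisfies everything: constraint 5: p + s = 7; constraint 6: p - t = 1; constraint 7: s - u = 3, and the others follow.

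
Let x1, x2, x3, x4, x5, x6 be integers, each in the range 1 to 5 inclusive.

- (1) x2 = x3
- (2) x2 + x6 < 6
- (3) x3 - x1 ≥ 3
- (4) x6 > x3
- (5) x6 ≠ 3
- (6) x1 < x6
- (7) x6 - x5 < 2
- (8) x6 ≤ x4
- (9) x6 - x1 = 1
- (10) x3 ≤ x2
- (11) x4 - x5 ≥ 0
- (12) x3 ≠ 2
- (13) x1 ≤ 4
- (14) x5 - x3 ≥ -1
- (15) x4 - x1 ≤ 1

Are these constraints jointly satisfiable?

Unsatisfiable

Constraints 3, 11, 14, and 15 give x5 − x3 ≥ -1, x3 − x1 ≥ 3, x1 − x4 ≥ -1, x4 − x5 ≥ 0.
Adding all 4 inequalities: the left sides telescope to 0, and the right sides sum to (-1) + 3 + (-1) + 0 = 1. So 0 ≥ 1, which is false.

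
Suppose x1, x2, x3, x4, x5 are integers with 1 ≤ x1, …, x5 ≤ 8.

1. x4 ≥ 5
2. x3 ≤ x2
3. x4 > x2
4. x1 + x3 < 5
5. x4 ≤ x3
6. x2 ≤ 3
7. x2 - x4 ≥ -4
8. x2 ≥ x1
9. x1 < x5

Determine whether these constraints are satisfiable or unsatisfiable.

Unsatisfiable

From constraints 1 and 5: x3 ≥ x4 and x4 ≥ 5, so x3 ≥ 5. From constraints 2 and 6: x3 ≤ x2 and x2 ≤ 3, so x3 ≤ 3. But 3 < 5, so no value of x3 works.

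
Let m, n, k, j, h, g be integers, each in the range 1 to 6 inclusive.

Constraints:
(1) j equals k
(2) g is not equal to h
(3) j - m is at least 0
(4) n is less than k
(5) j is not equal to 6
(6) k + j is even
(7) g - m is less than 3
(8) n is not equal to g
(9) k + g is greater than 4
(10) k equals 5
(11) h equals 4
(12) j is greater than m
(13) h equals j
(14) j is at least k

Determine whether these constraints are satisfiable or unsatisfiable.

Unsatisfiable

Constraint 11 fixes h = 4 and constraint 10 fixes k = 5. Constraints 1 and 13 give h = j = k, so h = k. But 4 ≠ 5 — contradiction.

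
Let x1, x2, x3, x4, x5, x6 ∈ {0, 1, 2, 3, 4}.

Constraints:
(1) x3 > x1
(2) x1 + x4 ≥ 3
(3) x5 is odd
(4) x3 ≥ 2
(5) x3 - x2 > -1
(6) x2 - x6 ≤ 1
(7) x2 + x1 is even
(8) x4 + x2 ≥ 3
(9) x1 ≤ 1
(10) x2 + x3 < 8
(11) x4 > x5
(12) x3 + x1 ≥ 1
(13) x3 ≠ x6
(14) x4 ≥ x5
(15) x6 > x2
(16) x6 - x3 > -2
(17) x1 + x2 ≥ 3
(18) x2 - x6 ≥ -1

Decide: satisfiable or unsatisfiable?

Take x1 = 1, x2 = 3, x3 = 3, x4 = 2, x5 = 1, x6 = 4. Then constraint 2: x1 + x4 = 3; constraint 5: x3 - x2 = 0, and every other listed constraint is also met.

Satisfiable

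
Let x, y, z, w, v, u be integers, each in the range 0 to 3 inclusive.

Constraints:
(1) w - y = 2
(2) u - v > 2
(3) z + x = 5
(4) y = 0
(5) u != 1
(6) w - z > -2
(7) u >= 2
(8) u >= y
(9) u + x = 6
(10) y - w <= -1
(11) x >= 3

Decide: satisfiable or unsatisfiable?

Satisfiable

One satisfying assignment is x = 3, y = 0, z = 2, w = 2, v = 0, u = 3.
For the less obvious constraints — constraint 1: w - y = 2; constraint 2: u - v = 3 — and the others hold by inspection.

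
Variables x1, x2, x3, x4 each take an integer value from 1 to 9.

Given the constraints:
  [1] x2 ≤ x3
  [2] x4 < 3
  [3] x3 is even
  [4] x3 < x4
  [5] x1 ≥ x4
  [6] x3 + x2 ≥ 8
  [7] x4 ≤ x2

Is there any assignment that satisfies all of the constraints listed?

Constraints 1, 4, and 7 give x3 < x4, x4 ≤ x2, x2 ≤ x3. Chaining: x3 < x4 ≤ x2 ≤ x3, which forces x3 < x3 — impossible.

Unsatisfiable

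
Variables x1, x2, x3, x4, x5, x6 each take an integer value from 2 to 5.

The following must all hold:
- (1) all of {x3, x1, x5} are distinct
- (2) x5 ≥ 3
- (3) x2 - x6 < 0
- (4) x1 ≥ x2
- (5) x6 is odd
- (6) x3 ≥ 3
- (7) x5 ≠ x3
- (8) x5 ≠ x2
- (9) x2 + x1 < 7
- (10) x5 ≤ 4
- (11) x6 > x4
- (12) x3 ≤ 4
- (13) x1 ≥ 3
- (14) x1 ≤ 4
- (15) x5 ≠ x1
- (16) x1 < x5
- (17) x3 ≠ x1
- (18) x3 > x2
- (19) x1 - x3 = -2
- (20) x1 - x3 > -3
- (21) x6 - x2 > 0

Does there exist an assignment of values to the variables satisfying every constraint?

Unsatisfiable

Constraints 2, 6, 10, 12, 13, and 14 confine each of x3, x1, x5 to the 2 values {3, 4}.
Constraint 1 requires all 3 of them to be distinct, but only 2 values are available — impossible by the pigeonhole principle.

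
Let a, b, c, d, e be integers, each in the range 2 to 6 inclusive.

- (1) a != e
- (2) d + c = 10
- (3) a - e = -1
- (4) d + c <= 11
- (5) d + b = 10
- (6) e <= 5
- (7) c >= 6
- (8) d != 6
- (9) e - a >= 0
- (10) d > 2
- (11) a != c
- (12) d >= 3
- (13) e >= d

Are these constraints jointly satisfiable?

One satisfying assignment is a = 4, b = 6, c = 6, d = 4, e = 5.
For the less obvious constraints — constraint 2: d + c = 10; constraint 3: a - e = -1; constraint 4: d + c = 10 — and the others hold by inspection.

Satisfiable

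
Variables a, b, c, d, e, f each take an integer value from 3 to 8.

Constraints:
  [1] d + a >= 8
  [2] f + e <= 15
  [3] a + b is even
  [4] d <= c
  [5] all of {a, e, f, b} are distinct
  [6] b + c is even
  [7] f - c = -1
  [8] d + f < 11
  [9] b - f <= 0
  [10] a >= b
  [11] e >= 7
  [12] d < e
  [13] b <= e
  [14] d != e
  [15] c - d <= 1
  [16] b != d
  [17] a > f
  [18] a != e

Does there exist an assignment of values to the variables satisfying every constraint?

Satisfiable

Take a = 5, b = 3, c = 5, d = 5, e = 8, f = 4. Then constraint 1: d + a = 10; constraint 2: f + e = 12; constraint 7: f - c = -1, and every other listed constraint is also met.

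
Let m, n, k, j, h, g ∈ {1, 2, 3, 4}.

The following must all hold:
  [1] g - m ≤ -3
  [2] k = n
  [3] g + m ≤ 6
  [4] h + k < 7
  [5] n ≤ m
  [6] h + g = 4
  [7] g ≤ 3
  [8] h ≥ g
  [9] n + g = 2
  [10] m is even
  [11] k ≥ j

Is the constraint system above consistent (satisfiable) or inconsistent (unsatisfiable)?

Satisfiable

Take m = 4, n = 1, k = 1, j = 1, h = 3, g = 1. Then constraint 1: g - m = -3; constraint 3: g + m = 5, and every other listed constraint is also met.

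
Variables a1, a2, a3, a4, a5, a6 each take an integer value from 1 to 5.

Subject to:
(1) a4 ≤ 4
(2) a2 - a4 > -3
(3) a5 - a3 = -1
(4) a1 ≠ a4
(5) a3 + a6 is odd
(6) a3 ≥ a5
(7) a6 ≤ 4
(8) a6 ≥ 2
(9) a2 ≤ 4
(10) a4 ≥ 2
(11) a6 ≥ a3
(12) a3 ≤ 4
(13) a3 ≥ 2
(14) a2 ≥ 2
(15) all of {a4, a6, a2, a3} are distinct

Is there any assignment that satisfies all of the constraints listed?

Constraints 1, 7, 8, 9, 10, 12, 13, and 14 confine each of a4, a6, a2, a3 to the 3 values {2, …, 4}.
Constraint 15 requires all 4 of them to be distinct, but only 3 values are available — impossible by the pigeonhole principle.

Unsatisfiable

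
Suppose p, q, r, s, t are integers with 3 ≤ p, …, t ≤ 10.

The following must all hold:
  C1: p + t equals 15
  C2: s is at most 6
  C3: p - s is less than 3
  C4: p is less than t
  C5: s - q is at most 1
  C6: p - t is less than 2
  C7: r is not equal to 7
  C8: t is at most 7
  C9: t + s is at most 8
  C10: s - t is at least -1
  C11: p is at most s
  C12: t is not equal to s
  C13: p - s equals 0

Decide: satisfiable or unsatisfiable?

Unsatisfiable

From constraints 2 and 11: p ≤ s ≤ 6. From constraint 8: t ≤ 7. Hence p + t ≤ 13. But constraint 1 requires p + t = 15, and 15 > 13. Contradiction.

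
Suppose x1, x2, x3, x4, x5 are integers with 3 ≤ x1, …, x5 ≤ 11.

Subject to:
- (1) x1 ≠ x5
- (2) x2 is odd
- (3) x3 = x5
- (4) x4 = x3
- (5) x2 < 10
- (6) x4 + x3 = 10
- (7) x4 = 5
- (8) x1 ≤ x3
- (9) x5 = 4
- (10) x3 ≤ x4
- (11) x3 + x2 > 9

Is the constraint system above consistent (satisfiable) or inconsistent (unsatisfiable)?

Unsatisfiable

Constraint 7 fixes x4 = 5 and constraint 9 fixes x5 = 4. Constraints 3 and 4 give x4 = x3 = x5, so x4 = x5. But 5 ≠ 4 — contradiction.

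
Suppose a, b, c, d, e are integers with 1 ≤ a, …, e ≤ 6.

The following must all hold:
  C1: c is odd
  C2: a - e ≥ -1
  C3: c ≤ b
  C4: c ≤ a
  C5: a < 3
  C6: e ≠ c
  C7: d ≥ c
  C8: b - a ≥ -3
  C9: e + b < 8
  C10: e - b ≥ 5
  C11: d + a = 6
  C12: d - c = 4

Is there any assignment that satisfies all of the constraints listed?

Unsatisfiable

Constraints 2, 8, and 10 give b − a ≥ -3, a − e ≥ -1, e − b ≥ 5.
Adding all 3 inequalities: the left sides telescope to 0, and the right sides sum to (-3) + (-1) + 5 = 1. So 0 ≥ 1, which is false.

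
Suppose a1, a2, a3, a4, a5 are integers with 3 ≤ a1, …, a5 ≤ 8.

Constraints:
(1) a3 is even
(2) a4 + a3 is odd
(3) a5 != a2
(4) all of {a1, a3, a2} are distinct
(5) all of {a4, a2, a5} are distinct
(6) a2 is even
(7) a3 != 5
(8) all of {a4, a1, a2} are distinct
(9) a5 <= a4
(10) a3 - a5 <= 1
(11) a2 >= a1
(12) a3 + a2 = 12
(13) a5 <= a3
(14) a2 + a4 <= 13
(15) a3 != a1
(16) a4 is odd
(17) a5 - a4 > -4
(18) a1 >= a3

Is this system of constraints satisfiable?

The assignment a1 = 6, a2 = 8, a3 = 4, a4 = 5, a5 = 4 works:
  constraint 10 holds since a3 - a5 = 0.
  constraint 12 holds since a3 + a2 = 12.
  constraint 14 holds since a2 + a4 = 13.
The rest check out directly.

Satisfiable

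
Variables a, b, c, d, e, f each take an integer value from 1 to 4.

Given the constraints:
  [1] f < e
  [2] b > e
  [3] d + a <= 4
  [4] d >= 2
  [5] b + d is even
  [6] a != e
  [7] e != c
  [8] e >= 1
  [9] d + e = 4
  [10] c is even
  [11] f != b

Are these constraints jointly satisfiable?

One satisfying assignment is a = 1, b = 4, c = 4, d = 2, e = 2, f = 1.
For the less obvious constraints — constraint 3: d + a = 3; constraint 9: d + e = 4 — and the others hold by inspection.

Satisfiable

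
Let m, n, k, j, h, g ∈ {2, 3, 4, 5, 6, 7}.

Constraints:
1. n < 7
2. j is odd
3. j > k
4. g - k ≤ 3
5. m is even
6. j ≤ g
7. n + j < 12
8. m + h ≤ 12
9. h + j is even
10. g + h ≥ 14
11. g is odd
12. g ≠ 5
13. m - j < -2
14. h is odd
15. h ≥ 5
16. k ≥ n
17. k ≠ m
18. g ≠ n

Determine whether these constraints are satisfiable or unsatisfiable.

Setting (m, n, k, j, h, g) = (4, 2, 6, 7, 7, 7) satisfies everything: constraint 4: g - k = 1; constraint 7: n + j = 9; constraint 8: m + h = 11, and the others follow.

Satisfiable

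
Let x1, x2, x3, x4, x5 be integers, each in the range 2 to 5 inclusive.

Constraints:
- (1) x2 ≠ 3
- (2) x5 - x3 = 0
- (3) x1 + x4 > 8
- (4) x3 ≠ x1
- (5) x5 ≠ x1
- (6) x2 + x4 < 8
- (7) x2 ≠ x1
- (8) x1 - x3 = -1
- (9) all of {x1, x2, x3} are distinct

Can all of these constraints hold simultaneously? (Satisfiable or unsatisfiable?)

Satisfiable

One satisfying assignment is x1 = 4, x2 = 2, x3 = 5, x4 = 5, x5 = 5.
For the less obvious constraints — constraint 2: x5 - x3 = 0; constraint 3: x1 + x4 = 9; constraint 6: x2 + x4 = 7 — and the others hold by inspection.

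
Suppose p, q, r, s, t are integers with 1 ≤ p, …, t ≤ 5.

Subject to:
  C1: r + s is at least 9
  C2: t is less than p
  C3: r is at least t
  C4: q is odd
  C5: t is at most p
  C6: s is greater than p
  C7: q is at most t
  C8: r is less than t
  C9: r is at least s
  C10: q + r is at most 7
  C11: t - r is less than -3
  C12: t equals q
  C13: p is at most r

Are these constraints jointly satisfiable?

Unsatisfiable

Constraints 2, 6, 8, and 9 give s ≤ r, r < t, t < p, p < s. Chaining: s ≤ r < t < p < s, which forces s < s — impossible.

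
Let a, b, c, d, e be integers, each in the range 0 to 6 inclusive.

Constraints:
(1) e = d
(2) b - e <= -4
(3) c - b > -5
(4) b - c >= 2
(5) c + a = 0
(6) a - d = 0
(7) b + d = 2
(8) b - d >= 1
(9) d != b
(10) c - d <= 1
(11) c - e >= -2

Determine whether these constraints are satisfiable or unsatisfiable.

Constraints 2, 8, 10, and 11 give c − e ≥ -2, e − b ≥ 4, b − d ≥ 1, d − c ≥ -1.
Adding all 4 inequalities: the left sides telescope to 0, and the right sides sum to (-2) + 4 + 1 + (-1) = 2. So 0 ≥ 2, which is false.

Unsatisfiable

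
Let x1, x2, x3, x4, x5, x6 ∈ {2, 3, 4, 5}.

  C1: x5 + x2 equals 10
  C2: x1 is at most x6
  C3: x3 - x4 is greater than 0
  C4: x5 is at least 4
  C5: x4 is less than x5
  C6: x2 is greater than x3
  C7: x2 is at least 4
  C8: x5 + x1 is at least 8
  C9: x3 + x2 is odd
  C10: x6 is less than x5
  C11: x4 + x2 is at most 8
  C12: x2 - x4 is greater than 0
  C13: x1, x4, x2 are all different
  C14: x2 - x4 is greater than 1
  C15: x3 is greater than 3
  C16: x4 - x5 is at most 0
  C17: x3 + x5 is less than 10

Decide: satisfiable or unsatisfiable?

Satisfiable

Setting (x1, x2, x3, x4, x5, x6) = (4, 5, 4, 2, 5, 4) satisfies everything: constraint 1: x5 + x2 = 10; constraint 3: x3 - x4 = 2, and the others follow.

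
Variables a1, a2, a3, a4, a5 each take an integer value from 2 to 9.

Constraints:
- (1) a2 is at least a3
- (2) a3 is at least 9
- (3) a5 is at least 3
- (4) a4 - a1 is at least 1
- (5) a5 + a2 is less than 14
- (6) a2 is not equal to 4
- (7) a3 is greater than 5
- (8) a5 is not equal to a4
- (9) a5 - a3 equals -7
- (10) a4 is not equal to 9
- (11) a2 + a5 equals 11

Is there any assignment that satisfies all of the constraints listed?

Unsatisfiable

From constraints 1 and 2: a2 ≥ a3 ≥ 9. From constraint 3: a5 ≥ 3. Hence a2 + a5 ≥ 12. But constraint 11 requires a2 + a5 = 11, and 11 < 12. Contradiction.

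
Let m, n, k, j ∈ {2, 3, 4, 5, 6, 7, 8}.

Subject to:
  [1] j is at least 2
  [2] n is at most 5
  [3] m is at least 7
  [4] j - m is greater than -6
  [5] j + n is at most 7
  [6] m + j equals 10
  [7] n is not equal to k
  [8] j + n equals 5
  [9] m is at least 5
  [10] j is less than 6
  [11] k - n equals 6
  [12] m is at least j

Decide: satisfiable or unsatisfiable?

Satisfiable

One satisfying assignment is m = 7, n = 2, k = 8, j = 3.
For the less obvious constraints — constraint 4: j - m = -4; constraint 5: j + n = 5; constraint 6: m + j = 10 — and the others hold by inspection.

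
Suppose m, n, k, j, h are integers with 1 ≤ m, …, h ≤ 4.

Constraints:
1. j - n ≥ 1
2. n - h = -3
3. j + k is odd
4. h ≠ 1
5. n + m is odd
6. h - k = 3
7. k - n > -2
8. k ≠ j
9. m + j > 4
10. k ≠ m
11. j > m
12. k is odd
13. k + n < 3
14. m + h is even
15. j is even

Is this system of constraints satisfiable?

Try m = 2, n = 1, k = 1, j = 4, h = 4.
Check constraint 1: j - n = 3; constraint 2: n - h = -3; constraint 6: h - k = 3. The remaining constraints are straightforward to verify.

Satisfiable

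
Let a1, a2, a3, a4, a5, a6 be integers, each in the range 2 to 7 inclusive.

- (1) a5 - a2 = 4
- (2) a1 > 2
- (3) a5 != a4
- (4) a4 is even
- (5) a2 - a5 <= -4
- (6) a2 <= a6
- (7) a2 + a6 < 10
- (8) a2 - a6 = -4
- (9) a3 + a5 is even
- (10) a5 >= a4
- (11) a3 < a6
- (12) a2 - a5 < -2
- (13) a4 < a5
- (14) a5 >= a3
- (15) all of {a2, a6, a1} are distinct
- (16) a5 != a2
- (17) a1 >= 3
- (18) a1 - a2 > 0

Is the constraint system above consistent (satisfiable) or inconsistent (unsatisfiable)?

Take a1 = 5, a2 = 2, a3 = 2, a4 = 2, a5 = 6, a6 = 6. Then constraint 1: a5 - a2 = 4; constraint 5: a2 - a5 = -4, and every other listed constraint is also met.

Satisfiable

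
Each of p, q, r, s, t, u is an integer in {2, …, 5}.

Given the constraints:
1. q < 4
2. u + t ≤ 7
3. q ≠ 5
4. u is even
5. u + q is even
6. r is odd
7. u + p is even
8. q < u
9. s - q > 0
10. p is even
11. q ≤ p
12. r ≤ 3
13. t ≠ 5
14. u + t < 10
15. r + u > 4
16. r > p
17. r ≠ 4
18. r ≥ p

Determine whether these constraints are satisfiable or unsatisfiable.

One satisfying assignment is p = 2, q = 2, r = 3, s = 4, t = 3, u = 4.
For the less obvious constraints — constraint 2: u + t = 7; constraint 9: s - q = 2; constraint 14: u + t = 7 — and the others hold by inspection.

Satisfiable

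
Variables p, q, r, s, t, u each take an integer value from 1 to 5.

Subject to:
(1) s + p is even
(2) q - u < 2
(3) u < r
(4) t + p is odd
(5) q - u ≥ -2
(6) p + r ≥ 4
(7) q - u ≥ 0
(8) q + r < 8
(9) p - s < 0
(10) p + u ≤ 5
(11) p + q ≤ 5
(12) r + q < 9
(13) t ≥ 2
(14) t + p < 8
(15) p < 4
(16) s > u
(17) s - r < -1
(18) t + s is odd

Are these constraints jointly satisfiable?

Try p = 1, q = 1, r = 5, s = 3, t = 4, u = 1.
Check constraint 2: q - u = 0; constraint 5: q - u = 0; constraint 6: p + r = 6. The remaining constraints are straightforward to verify.

Satisfiable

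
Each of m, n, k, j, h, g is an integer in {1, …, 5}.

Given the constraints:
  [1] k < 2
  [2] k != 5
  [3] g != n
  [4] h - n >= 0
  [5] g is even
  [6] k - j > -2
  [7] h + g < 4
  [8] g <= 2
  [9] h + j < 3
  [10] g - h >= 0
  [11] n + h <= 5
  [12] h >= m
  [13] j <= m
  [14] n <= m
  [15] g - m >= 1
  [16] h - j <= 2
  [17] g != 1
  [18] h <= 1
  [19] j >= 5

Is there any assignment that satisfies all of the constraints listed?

From constraints 13 and 19: m ≥ j and j ≥ 5, so m ≥ 5. From constraints 12 and 18: m ≤ h and h ≤ 1, so m ≤ 1. But 1 < 5, so no value of m works.

Unsatisfiable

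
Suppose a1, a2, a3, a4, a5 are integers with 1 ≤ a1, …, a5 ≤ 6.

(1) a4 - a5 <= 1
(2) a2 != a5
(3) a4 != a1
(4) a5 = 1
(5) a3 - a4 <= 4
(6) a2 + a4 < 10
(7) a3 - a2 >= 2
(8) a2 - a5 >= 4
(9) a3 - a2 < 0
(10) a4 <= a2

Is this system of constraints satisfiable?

Unsatisfiable

Constraints 1, 5, 7, and 8 give a4 − a3 ≥ -4, a3 − a2 ≥ 2, a2 − a5 ≥ 4, a5 − a4 ≥ -1.
Adding all 4 inequalities: the left sides telescope to 0, and the right sides sum to (-4) + 2 + 4 + (-1) = 1. So 0 ≥ 1, which is false.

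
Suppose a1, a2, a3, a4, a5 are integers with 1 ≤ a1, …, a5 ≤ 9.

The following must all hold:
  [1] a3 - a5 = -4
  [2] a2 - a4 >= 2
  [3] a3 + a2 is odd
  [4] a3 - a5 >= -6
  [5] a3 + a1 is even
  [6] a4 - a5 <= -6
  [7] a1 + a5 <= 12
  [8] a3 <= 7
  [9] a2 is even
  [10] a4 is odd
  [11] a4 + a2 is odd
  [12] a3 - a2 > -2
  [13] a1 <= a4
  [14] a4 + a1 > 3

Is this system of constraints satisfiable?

Satisfiable

The assignment a1 = 1, a2 = 6, a3 = 5, a4 = 3, a5 = 9 works:
  constraint 1 holds since a3 - a5 = -4.
  constraint 2 holds since a2 - a4 = 3.
The rest check out directly.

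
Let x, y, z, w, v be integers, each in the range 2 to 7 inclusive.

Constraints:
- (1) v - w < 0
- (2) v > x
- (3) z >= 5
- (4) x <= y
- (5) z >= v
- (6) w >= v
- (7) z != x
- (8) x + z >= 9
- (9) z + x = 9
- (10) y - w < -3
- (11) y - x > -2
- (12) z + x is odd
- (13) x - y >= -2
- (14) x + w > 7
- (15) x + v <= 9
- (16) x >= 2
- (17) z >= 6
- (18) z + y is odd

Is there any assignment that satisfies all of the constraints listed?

Satisfiable

One satisfying assignment is x = 3, y = 3, z = 6, w = 7, v = 6.
For the less obvious constraints — constraint 1: v - w = -1; constraint 8: x + z = 9; constraint 9: z + x = 9 — and the others hold by inspection.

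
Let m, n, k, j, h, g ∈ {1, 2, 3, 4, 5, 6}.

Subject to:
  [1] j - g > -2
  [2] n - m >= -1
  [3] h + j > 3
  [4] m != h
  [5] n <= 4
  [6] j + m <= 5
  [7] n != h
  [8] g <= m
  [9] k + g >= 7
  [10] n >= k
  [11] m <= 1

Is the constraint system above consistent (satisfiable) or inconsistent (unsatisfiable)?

From constraints 5 and 10: k ≤ n ≤ 4. From constraints 8 and 11: g ≤ m ≤ 1. Hence k + g ≤ 5. But constraint 9 requires k + g ≥ 7, and 7 > 5. Contradiction.

Unsatisfiable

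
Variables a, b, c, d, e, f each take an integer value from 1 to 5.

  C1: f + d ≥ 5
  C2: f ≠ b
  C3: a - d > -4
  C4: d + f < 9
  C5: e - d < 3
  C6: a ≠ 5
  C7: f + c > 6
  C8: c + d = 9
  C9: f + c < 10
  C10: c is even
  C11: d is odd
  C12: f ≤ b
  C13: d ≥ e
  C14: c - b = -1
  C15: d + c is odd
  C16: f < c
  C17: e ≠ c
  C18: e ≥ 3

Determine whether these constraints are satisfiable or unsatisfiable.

Satisfiable

Try a = 3, b = 5, c = 4, d = 5, e = 5, f = 3.
Check constraint 1: f + d = 8; constraint 3: a - d = -2; constraint 4: d + f = 8. The remaining constraints are straightforward to verify.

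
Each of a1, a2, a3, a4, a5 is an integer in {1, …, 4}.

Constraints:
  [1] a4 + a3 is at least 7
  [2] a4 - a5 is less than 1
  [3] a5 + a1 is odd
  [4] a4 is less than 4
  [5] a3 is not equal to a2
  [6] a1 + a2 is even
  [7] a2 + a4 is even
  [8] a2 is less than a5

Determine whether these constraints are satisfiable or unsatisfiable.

The assignment a1 = 1, a2 = 1, a3 = 4, a4 = 3, a5 = 4 works:
  constraint 1 holds since a4 + a3 = 7.
  constraint 2 holds since a4 - a5 = -1.
The rest check out directly.

Satisfiable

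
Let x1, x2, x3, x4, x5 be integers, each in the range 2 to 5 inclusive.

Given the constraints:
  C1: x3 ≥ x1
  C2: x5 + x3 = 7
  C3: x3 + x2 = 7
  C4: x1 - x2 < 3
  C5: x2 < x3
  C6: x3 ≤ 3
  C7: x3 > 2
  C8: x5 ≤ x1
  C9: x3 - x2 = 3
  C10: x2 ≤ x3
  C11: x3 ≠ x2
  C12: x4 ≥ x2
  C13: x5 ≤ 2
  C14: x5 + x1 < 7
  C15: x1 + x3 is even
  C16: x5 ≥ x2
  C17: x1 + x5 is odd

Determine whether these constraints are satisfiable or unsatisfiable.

Unsatisfiable

From constraint 6: x3 ≤ 3. From constraints 13 and 16: x2 ≤ x5 ≤ 2. Hence x3 + x2 ≤ 5. But constraint 3 requires x3 + x2 = 7, and 7 > 5. Contradiction.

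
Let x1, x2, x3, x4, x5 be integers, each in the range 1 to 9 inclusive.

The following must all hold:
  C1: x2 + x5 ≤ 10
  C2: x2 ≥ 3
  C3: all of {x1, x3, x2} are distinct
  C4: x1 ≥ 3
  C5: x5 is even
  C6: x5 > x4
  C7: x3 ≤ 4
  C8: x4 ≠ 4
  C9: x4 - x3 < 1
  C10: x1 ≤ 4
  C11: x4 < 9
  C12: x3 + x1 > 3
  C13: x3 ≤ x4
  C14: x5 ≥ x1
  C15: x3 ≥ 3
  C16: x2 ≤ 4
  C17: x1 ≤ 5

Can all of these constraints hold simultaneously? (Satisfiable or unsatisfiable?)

Constraints 2, 4, 7, 10, 15, and 16 confine each of x1, x3, x2 to the 2 values {3, 4}.
Constraint 3 requires all 3 of them to be distinct, but only 2 values are available — impossible by the pigeonhole principle.

Unsatisfiable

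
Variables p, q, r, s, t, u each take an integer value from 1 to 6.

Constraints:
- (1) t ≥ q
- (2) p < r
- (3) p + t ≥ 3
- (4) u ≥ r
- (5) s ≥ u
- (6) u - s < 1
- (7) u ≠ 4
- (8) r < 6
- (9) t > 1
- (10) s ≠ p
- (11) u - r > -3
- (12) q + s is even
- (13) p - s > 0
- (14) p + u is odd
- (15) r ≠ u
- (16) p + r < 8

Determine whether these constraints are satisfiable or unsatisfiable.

Unsatisfiable

Constraints 2, 4, 5, and 13 give p < r, r ≤ u, u ≤ s, s < p. Chaining: p < r ≤ u ≤ s < p, which forces p < p — impossible.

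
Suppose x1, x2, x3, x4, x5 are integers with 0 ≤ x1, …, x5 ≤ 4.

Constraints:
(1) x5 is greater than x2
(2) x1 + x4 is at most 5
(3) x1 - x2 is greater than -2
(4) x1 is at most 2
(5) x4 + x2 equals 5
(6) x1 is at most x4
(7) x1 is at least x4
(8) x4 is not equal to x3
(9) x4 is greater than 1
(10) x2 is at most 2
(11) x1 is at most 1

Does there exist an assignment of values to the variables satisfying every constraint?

From constraints 4 and 7: x4 ≤ x1 ≤ 2. From constraint 10: x2 ≤ 2. Hence x4 + x2 ≤ 4. But constraint 5 requires x4 + x2 = 5, and 5 > 4. Contradiction.

Unsatisfiable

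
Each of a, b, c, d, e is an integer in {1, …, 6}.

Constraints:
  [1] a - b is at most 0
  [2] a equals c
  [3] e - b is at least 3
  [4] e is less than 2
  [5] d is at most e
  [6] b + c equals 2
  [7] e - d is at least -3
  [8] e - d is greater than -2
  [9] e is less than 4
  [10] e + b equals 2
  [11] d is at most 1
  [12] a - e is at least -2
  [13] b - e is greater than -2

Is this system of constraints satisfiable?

Constraints 1, 3, and 12 give a − e ≥ -2, e − b ≥ 3, b − a ≥ 0.
Adding all 3 inequalities: the left sides telescope to 0, and the right sides sum to (-2) + 3 + 0 = 1. So 0 ≥ 1, which is false.

Unsatisfiable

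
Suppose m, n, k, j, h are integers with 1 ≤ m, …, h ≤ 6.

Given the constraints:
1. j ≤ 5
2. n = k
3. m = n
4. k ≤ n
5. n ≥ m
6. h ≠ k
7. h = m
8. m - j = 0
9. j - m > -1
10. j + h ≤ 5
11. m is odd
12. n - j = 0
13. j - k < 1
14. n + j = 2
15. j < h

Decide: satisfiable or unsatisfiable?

From constraints 2, 3, and 7, h = m = n = k, so h = k. But constraint 6 says h ≠ k. Contradiction.

Unsatisfiable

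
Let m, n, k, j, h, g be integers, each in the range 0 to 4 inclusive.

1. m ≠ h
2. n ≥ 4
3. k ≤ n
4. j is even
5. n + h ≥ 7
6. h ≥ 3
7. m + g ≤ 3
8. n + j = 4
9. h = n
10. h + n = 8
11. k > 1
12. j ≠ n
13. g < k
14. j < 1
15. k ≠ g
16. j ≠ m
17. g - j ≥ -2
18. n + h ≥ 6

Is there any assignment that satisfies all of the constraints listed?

Satisfiable

Try m = 2, n = 4, k = 4, j = 0, h = 4, g = 0.
Check constraint 5: n + h = 8; constraint 7: m + g = 2; constraint 8: n + j = 4. The remaining constraints are straightforward to verify.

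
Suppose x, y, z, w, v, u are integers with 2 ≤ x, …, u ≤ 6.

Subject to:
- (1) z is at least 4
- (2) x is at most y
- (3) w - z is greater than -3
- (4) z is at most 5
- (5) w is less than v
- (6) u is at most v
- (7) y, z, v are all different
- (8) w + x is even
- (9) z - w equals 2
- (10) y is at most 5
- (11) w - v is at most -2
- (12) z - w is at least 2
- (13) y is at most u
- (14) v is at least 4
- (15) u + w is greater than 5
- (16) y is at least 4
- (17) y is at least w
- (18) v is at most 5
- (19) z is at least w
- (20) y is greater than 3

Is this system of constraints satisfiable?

Constraints 1, 4, 10, 14, 16, and 18 confine each of y, z, v to the 2 values {4, 5}.
Constraint 7 requires all 3 of them to be distinct, but only 2 values are available — impossible by the pigeonhole principle.

Unsatisfiable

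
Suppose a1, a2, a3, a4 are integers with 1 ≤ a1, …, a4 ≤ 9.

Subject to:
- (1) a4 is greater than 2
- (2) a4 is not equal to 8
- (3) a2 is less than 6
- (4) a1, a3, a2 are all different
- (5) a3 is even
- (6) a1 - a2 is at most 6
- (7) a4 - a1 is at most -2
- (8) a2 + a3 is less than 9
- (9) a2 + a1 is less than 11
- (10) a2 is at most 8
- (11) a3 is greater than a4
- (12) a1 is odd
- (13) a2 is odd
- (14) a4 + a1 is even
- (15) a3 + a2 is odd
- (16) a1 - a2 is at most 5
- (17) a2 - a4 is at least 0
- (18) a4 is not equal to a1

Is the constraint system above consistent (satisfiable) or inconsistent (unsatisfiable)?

Satisfiable

One satisfying assignment is a1 = 7, a2 = 3, a3 = 4, a4 = 3.
For the less obvious constraints — constraint 6: a1 - a2 = 4; constraint 7: a4 - a1 = -4; constraint 8: a2 + a3 = 7 — and the others hold by inspection.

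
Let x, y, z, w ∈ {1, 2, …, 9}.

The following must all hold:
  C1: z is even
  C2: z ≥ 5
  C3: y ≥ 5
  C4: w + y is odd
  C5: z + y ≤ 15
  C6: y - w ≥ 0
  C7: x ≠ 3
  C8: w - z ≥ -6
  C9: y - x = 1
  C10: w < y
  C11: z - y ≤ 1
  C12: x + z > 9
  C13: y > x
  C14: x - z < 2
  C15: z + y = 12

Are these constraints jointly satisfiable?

Satisfiable

Try x = 5, y = 6, z = 6, w = 3.
Check constraint 5: z + y = 12; constraint 6: y - w = 3; constraint 8: w - z = -3. The remaining constraints are straightforward to verify.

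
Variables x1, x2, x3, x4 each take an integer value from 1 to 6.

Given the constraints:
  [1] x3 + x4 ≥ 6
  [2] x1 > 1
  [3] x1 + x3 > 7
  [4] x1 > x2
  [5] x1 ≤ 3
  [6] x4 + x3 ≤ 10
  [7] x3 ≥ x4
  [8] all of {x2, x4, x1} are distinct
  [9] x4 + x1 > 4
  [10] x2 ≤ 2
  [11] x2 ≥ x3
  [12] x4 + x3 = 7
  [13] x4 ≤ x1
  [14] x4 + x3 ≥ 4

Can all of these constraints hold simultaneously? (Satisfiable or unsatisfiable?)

From constraints 5 and 13: x4 ≤ x1 ≤ 3. From constraints 10 and 11: x3 ≤ x2 ≤ 2. Hence x4 + x3 ≤ 5. But constraint 12 requires x4 + x3 = 7, and 7 > 5. Contradiction.

Unsatisfiable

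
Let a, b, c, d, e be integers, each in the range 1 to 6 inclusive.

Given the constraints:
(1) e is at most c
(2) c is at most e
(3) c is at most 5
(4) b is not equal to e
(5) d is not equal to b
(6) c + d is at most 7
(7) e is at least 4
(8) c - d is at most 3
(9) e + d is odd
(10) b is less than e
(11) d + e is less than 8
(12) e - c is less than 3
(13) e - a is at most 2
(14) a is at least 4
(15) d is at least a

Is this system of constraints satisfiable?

From constraints 1 and 7: c ≥ e ≥ 4. From constraints 14 and 15: d ≥ a ≥ 4. Hence c + d ≥ 8. But constraint 6 requires c + d ≤ 7, and 7 < 8. Contradiction.

Unsatisfiable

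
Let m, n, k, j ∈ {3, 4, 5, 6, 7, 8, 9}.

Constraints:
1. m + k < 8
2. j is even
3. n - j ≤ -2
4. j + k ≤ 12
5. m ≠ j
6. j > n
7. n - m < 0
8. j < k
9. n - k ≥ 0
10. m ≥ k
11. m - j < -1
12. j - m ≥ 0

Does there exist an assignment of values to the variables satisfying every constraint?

Constraints 7, 8, 9, and 12 give j < k, k ≤ n, n < m, m ≤ j. Chaining: j < k ≤ n < m ≤ j, which forces j < j — impossible.

Unsatisfiable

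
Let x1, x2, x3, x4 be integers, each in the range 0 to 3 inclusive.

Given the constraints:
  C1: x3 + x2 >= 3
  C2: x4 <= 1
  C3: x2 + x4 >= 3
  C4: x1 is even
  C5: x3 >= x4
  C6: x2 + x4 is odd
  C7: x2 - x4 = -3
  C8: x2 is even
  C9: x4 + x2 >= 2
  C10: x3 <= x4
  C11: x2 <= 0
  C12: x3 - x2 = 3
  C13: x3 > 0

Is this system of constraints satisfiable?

Unsatisfiable

From constraints 2 and 10: x3 ≤ x4 ≤ 1. From constraint 11: x2 ≤ 0. Hence x3 + x2 ≤ 1. But constraint 1 requires x3 + x2 ≥ 3, and 3 > 1. Contradiction.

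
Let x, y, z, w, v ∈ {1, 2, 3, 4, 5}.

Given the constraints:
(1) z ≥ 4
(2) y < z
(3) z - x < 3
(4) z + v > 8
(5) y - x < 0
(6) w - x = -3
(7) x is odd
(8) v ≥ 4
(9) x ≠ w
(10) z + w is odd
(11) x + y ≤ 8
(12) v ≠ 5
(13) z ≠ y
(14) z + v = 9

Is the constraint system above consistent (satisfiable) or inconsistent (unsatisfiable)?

Setting (x, y, z, w, v) = (5, 2, 5, 2, 4) satisfies everything: constraint 3: z - x = 0; constraint 4: z + v = 9, and the others follow.

Satisfiable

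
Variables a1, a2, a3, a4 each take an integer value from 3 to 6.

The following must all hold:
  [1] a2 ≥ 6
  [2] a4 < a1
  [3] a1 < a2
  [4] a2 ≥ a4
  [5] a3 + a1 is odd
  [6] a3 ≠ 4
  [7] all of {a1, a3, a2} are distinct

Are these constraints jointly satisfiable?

Take a1 = 4, a2 = 6, a3 = 5, a4 = 3. Then constraint 5: a3 + a1 = 9 is odd; constraint 7: values 4, 5, 6 are distinct, and every other listed constraint is also met.

Satisfiable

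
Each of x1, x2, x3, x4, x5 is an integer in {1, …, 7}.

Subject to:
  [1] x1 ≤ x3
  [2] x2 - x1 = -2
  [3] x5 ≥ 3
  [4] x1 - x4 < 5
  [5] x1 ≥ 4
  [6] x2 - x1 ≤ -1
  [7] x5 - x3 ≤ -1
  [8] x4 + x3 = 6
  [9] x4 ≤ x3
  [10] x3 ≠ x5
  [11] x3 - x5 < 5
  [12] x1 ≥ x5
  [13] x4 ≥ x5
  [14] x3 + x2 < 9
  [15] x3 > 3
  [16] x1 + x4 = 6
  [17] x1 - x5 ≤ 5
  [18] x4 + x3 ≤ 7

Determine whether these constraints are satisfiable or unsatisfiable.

From constraints 3 and 13: x4 ≥ x5 ≥ 3. From constraints 1 and 5: x3 ≥ x1 ≥ 4. Hence x4 + x3 ≥ 7. But constraint 8 requires x4 + x3 = 6, and 6 < 7. Contradiction.

Unsatisfiable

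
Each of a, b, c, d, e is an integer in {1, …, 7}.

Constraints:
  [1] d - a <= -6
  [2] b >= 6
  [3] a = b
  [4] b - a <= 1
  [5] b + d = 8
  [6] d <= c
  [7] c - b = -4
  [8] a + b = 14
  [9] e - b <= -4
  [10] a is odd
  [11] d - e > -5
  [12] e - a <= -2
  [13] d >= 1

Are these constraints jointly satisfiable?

Satisfiable

Setting (a, b, c, d, e) = (7, 7, 3, 1, 3) satisfies everything: constraint 1: d - a = -6; constraint 4: b - a = 0; constraint 5: b + d = 8, and the others follow.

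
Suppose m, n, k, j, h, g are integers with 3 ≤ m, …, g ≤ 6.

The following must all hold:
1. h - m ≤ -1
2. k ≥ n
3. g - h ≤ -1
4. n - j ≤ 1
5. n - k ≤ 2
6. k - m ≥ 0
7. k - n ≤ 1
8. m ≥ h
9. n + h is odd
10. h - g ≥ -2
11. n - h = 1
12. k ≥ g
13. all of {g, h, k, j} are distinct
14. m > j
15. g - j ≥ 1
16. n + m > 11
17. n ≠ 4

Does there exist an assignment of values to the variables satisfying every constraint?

Unsatisfiable

Constraints 1, 3, 4, 6, 7, and 15 give n − k ≥ -1, k − m ≥ 0, m − h ≥ 1, h − g ≥ 1, g − j ≥ 1, j − n ≥ -1.
Adding all 6 inequalities: the left sides telescope to 0, and the right sides sum to (-1) + 0 + 1 + 1 + 1 + (-1) = 1. So 0 ≥ 1, which is false.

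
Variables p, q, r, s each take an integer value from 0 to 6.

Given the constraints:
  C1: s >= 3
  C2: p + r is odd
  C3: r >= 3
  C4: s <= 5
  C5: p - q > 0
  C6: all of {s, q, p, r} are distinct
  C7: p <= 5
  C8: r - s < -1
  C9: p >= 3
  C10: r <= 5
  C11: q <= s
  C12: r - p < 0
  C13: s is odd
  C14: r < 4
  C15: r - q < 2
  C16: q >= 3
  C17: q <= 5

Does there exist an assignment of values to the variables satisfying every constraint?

Unsatisfiable

Constraints 1, 3, 4, 7, 9, 10, 16, and 17 confine each of s, q, p, r to the 3 values {3, …, 5}.
Constraint 6 requires all 4 of them to be distinct, but only 3 values are available — impossible by the pigeonhole principle.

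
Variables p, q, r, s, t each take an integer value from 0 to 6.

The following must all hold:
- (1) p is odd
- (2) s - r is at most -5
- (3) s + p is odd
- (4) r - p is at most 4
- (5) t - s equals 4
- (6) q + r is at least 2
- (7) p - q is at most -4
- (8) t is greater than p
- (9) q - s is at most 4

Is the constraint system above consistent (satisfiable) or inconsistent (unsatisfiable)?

Constraints 2, 4, 7, and 9 give q − p ≥ 4, p − r ≥ -4, r − s ≥ 5, s − q ≥ -4.
Adding all 4 inequalities: the left sides telescope to 0, and the right sides sum to 4 + (-4) + 5 + (-4) = 1. So 0 ≥ 1, which is false.

Unsatisfiable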